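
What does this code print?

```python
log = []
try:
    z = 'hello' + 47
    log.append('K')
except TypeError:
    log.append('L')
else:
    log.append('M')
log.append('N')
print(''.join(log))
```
LN

else block skipped when exception is caught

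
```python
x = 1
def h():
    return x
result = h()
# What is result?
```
1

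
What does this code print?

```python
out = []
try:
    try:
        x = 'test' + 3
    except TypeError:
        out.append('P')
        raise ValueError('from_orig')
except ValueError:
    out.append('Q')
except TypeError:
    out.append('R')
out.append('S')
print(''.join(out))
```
PQS

ValueError raised and caught, original TypeError not re-raised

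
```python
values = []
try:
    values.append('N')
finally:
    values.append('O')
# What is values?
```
['N', 'O']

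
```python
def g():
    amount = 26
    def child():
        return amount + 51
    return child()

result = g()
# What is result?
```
77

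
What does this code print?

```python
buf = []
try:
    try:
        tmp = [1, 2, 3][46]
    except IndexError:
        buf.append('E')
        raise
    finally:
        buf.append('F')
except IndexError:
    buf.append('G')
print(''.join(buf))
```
EFG

finally runs before re-raised exception propagates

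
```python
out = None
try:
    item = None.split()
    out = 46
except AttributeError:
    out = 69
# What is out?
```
69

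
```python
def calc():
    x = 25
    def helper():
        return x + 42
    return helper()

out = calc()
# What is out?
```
67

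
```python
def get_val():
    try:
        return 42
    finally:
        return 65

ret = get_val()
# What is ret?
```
65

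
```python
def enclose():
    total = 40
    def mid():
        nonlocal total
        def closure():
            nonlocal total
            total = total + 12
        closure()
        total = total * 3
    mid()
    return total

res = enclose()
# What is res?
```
156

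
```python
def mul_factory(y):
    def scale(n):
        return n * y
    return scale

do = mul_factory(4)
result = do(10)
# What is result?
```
40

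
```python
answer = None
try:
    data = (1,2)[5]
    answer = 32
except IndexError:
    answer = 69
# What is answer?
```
69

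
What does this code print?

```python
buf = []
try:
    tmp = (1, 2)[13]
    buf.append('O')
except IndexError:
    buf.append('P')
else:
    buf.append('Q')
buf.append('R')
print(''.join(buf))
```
PR

else block skipped when exception is caught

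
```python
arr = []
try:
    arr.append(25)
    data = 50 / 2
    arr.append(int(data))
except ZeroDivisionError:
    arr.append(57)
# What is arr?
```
[25, 25]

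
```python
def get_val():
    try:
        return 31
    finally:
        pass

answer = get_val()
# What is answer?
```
31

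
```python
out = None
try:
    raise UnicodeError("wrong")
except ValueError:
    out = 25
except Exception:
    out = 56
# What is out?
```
25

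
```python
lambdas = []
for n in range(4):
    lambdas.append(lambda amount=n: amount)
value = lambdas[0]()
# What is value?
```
0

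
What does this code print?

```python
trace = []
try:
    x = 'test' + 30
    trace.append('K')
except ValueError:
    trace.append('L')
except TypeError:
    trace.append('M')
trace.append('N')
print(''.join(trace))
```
MN

TypeError is caught by its specific handler, not ValueError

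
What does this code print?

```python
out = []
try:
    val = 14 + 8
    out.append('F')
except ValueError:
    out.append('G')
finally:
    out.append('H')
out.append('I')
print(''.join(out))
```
FHI

finally runs after normal execution too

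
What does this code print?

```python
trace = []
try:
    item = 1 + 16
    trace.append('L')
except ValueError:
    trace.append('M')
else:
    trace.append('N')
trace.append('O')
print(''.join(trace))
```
LNO

else block runs when no exception occurs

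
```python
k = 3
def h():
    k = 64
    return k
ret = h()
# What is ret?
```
64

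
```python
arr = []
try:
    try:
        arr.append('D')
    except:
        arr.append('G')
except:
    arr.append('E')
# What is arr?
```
['D']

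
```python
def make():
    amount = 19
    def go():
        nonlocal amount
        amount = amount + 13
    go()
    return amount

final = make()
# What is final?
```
32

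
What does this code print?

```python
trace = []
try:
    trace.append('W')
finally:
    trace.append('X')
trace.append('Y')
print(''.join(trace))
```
WXY

try/finally without except, no exception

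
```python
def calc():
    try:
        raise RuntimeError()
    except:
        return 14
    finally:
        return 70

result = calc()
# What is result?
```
70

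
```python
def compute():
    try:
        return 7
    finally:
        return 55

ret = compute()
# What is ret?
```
55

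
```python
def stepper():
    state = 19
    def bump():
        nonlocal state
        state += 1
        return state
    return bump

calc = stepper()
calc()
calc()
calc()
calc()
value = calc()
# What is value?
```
24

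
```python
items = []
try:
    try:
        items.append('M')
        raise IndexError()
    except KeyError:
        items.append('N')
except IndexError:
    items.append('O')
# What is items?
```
['M', 'O']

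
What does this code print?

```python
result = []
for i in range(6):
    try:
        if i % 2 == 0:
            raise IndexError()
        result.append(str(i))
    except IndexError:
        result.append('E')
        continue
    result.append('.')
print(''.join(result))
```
E1.E3.E5.

continue in except skips rest of loop body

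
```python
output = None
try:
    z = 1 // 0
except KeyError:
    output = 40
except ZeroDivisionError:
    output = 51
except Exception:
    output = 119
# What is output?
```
51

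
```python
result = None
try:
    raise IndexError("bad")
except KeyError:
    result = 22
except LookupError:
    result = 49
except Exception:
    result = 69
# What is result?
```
49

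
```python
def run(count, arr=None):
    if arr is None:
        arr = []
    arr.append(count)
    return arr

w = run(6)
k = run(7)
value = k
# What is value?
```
[7]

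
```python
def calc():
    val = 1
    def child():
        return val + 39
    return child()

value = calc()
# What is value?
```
40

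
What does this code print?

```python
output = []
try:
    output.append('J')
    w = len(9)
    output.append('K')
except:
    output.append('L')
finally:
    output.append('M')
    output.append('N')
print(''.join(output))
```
JLMN

Code before exception runs, then except, then all of finally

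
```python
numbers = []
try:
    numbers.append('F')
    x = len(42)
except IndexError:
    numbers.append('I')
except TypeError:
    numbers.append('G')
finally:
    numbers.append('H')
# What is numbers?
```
['F', 'G', 'H']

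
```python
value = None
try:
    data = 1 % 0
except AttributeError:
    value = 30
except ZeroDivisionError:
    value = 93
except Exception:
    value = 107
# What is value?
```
93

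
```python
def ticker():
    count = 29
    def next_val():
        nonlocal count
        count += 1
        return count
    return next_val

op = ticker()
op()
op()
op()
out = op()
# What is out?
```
33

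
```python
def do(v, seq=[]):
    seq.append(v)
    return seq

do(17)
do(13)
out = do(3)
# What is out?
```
[17, 13, 3]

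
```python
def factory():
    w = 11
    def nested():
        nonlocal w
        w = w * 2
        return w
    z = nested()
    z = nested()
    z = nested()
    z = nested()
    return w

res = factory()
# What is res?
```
176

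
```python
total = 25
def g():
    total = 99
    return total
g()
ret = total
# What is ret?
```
25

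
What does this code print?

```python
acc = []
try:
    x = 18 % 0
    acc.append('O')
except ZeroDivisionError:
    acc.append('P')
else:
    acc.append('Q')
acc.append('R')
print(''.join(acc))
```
PR

else block skipped when exception is caught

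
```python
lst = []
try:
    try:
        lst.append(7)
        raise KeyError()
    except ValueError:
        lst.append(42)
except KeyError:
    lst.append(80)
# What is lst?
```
[7, 80]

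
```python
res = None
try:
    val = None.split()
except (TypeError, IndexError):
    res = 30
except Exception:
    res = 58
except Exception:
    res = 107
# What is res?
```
58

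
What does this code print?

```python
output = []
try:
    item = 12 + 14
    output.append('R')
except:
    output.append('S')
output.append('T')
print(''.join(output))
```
RT

No exception, try block completes normally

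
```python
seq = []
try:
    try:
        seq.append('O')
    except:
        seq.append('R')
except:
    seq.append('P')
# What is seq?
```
['O']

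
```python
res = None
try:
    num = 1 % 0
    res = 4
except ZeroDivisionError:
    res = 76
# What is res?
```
76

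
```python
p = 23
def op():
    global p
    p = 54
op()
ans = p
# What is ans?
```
54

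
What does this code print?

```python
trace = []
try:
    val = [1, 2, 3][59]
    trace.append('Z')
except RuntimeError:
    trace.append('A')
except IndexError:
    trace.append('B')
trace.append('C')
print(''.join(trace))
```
BC

IndexError is caught by its specific handler, not RuntimeError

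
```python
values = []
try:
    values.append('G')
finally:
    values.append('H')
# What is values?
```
['G', 'H']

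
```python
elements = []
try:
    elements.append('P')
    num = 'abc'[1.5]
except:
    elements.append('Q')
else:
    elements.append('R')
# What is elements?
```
['P', 'Q']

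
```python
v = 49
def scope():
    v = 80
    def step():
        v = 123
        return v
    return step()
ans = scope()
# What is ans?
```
123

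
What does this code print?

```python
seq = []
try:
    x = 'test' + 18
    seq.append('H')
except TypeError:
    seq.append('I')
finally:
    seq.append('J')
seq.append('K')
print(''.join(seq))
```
IJK

finally always runs, even after exception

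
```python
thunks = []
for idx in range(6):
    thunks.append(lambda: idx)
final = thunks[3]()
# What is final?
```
5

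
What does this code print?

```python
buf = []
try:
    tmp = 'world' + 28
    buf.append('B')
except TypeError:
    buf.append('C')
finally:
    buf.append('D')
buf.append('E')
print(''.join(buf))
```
CDE

finally always runs, even after exception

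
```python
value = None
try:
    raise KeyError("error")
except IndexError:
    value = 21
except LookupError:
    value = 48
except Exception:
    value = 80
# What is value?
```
48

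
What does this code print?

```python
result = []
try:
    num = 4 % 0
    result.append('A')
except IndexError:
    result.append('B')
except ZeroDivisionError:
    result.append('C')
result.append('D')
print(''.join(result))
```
CD

ZeroDivisionError is caught by its specific handler, not IndexError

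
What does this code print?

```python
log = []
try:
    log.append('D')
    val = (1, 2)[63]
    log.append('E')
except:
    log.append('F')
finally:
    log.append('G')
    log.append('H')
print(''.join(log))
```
DFGH

Code before exception runs, then except, then all of finally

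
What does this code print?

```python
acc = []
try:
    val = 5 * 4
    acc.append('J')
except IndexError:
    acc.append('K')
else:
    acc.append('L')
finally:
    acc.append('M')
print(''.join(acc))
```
JLM

else runs before finally when no exception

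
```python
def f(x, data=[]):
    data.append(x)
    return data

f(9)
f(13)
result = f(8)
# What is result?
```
[9, 13, 8]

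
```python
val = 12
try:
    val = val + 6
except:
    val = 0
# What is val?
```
18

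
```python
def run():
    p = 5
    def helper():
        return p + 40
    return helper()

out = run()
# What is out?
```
45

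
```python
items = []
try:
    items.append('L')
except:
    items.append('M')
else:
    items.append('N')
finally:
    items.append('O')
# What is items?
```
['L', 'N', 'O']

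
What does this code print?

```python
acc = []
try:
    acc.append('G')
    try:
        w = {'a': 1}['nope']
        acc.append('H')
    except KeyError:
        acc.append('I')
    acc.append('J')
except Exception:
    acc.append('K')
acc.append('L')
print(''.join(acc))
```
GIJL

Inner exception caught by inner handler, outer continues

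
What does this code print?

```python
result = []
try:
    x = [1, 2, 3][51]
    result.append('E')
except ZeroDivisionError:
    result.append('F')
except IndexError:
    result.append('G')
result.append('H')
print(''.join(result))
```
GH

IndexError is caught by its specific handler, not ZeroDivisionError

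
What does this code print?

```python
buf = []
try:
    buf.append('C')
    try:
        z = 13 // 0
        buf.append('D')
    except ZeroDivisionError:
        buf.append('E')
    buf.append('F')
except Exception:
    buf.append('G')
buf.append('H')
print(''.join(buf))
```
CEFH

Inner exception caught by inner handler, outer continues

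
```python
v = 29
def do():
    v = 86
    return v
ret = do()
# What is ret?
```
86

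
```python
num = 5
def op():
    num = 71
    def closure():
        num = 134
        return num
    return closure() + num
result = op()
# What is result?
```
205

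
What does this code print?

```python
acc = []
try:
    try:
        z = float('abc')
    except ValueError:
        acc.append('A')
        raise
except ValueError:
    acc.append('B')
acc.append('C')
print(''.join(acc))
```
ABC

raise without argument re-raises current exception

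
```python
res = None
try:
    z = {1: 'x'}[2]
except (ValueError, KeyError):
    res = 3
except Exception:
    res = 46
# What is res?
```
3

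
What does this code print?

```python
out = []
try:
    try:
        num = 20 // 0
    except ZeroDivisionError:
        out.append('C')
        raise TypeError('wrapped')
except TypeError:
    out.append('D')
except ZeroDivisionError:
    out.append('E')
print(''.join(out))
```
CD

New TypeError raised, caught by outer TypeError handler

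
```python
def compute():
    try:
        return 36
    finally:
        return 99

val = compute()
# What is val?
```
99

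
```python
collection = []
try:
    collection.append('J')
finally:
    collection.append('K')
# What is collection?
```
['J', 'K']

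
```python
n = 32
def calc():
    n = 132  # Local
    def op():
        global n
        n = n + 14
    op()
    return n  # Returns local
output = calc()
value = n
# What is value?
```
46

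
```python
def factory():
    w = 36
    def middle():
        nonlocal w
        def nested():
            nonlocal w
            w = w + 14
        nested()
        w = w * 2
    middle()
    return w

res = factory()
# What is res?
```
100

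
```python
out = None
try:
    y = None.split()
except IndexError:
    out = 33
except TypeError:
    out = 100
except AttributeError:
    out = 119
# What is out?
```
119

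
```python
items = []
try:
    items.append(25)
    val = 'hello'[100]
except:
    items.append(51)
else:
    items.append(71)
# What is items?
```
[25, 51]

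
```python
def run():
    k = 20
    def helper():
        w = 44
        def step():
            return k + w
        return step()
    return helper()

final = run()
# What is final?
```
64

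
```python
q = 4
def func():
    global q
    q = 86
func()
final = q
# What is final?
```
86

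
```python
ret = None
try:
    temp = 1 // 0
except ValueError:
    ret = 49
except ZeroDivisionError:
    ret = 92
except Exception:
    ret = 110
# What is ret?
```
92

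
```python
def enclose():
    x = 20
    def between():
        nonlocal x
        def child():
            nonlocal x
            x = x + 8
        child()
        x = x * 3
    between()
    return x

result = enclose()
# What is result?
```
84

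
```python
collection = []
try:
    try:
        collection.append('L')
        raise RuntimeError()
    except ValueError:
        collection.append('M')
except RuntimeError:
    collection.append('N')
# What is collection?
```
['L', 'N']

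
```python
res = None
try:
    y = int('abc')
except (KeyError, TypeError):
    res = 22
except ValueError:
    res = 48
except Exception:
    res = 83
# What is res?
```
48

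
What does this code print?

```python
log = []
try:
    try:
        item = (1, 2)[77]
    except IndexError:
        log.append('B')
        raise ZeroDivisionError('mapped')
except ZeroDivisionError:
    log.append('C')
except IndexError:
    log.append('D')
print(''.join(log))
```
BC

New ZeroDivisionError raised, caught by outer ZeroDivisionError handler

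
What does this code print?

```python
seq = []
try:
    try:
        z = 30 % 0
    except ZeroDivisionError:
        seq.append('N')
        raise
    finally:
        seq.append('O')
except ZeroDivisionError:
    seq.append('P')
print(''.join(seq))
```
NOP

finally runs before re-raised exception propagates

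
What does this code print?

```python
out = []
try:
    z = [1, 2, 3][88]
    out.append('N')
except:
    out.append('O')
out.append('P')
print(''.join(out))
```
OP

Exception raised in try, caught by bare except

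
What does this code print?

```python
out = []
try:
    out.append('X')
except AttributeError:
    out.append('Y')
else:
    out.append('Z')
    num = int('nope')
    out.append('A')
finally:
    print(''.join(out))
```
XZ

Try succeeds, else appends 'Z', ValueError in else is uncaught, finally prints before exception propagates ('A' never appended)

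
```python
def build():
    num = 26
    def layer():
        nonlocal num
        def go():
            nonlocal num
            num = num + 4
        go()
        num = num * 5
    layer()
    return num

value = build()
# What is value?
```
150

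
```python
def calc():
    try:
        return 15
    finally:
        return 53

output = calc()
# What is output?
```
53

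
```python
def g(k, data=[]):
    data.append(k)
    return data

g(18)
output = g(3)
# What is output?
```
[18, 3]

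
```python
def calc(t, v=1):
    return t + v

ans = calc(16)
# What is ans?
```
17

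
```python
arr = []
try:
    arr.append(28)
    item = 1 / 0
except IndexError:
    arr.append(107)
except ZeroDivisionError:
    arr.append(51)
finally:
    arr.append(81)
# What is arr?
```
[28, 51, 81]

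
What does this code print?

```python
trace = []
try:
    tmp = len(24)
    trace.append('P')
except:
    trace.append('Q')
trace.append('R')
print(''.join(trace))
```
QR

Exception raised in try, caught by bare except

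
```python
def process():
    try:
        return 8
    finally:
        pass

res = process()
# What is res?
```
8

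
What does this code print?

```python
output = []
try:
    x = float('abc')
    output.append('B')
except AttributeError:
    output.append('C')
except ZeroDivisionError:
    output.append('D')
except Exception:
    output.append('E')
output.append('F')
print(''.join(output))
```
EF

ValueError not specifically caught, falls to Exception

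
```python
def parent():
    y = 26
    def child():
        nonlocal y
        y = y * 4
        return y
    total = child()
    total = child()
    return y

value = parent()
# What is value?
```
416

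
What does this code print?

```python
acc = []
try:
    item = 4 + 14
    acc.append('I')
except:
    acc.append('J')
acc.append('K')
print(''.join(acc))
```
IK

No exception, try block completes normally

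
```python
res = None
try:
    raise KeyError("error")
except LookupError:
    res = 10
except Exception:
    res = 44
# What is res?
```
10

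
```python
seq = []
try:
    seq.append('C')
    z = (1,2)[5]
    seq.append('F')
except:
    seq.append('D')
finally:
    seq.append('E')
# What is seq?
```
['C', 'D', 'E']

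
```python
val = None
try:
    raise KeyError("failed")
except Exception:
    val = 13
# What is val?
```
13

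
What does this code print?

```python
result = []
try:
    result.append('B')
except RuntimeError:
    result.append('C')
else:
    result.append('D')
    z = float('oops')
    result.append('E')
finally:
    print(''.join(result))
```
BD

Try succeeds, else appends 'D', ValueError in else is uncaught, finally prints before exception propagates ('E' never appended)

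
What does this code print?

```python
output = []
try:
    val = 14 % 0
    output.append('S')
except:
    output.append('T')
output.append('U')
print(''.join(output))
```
TU

Exception raised in try, caught by bare except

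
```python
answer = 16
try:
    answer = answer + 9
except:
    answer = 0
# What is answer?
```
25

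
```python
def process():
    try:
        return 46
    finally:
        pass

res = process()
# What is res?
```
46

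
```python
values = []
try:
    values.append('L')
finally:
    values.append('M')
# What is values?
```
['L', 'M']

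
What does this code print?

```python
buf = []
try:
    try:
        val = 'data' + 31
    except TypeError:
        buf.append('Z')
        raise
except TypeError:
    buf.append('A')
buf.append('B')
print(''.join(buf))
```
ZAB

raise without argument re-raises current exception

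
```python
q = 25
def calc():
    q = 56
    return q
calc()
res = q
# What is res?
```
25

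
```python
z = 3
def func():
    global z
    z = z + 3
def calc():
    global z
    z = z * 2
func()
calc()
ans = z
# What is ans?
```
12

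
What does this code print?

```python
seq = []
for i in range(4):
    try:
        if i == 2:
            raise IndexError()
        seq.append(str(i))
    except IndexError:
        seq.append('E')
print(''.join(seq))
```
01E3

Exception on i=2 caught, loop continues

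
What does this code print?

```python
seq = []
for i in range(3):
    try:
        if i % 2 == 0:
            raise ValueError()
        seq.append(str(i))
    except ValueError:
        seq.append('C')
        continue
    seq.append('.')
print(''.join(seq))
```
C1.C

continue in except skips rest of loop body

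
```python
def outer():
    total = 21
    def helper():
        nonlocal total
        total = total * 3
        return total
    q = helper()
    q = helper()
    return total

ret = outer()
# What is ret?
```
189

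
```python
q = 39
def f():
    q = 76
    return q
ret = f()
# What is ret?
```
76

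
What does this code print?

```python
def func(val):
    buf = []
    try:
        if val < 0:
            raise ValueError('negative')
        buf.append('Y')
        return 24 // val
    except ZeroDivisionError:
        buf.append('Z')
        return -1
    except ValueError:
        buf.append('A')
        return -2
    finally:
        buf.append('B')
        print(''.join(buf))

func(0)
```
YZB

val=0 causes ZeroDivisionError, caught, finally prints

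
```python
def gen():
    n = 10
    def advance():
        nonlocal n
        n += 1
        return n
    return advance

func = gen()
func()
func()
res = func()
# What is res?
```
13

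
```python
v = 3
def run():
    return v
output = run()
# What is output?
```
3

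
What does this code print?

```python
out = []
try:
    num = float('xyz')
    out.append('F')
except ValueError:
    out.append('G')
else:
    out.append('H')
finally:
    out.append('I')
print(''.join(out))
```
GI

Exception: except runs, else skipped, finally runs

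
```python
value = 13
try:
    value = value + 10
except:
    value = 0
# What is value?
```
23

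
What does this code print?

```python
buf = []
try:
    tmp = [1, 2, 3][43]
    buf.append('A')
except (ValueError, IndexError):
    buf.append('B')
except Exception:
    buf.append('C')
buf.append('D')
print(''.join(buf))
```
BD

IndexError matches tuple containing it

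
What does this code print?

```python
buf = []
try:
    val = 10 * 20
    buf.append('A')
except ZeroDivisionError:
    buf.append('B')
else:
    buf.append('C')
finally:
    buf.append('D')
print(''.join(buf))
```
ACD

else runs before finally when no exception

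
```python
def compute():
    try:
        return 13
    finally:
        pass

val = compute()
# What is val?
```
13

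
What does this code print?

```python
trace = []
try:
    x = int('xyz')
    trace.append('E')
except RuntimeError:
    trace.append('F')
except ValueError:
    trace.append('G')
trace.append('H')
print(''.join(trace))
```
GH

ValueError is caught by its specific handler, not RuntimeError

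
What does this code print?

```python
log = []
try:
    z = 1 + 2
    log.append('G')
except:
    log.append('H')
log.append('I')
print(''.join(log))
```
GI

No exception, try block completes normally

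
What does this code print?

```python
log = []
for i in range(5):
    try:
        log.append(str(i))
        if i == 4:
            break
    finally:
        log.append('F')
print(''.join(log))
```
0F1F2F3F4F

finally runs even when breaking out of loop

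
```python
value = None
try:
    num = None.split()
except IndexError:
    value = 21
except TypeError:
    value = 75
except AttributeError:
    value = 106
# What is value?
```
106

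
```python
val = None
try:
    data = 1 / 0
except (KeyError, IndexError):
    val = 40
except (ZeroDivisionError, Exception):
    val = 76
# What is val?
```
76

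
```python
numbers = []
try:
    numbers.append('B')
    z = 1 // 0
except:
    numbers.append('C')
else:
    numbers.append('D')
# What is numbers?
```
['B', 'C']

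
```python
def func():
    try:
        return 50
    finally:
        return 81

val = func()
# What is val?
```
81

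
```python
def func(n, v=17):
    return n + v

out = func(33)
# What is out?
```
50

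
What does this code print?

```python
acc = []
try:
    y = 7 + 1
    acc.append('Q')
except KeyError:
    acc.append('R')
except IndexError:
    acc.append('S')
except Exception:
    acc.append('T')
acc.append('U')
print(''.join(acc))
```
QU

No exception, try block completes normally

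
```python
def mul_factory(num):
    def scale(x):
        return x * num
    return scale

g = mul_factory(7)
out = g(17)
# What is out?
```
119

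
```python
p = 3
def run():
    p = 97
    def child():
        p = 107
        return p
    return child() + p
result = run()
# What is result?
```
204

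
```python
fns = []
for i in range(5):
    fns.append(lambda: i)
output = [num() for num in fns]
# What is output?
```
[4, 4, 4, 4, 4]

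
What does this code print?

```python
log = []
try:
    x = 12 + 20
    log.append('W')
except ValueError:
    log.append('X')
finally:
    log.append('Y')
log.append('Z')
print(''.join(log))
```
WYZ

finally runs after normal execution too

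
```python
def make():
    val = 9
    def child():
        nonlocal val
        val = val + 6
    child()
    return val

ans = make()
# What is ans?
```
15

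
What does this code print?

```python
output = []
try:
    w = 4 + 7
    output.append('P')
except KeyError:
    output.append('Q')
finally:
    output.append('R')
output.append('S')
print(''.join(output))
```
PRS

finally runs after normal execution too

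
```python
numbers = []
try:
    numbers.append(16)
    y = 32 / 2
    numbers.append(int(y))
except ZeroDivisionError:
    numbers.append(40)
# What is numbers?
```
[16, 16]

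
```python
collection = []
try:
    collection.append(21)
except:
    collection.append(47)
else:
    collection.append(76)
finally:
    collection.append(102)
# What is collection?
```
[21, 76, 102]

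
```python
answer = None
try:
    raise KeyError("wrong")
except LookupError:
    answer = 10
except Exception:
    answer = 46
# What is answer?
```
10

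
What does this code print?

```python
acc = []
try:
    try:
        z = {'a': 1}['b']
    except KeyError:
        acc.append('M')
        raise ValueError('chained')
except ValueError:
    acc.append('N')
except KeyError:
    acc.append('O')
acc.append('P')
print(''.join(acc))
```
MNP

ValueError raised and caught, original KeyError not re-raised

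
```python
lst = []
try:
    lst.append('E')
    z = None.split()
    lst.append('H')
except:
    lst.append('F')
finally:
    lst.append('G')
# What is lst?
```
['E', 'F', 'G']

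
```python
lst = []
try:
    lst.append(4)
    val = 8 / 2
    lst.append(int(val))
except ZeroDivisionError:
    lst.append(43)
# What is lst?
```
[4, 4]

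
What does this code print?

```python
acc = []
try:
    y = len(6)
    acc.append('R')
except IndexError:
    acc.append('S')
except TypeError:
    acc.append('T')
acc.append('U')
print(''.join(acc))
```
TU

TypeError is caught by its specific handler, not IndexError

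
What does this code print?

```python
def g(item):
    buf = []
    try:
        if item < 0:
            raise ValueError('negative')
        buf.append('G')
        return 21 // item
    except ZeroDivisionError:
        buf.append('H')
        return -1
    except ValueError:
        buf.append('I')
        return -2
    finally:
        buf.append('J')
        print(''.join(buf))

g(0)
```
GHJ

item=0 causes ZeroDivisionError, caught, finally prints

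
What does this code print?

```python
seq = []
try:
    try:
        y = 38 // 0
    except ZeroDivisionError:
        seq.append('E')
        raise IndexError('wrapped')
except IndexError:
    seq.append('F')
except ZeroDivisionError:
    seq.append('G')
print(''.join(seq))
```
EF

New IndexError raised, caught by outer IndexError handler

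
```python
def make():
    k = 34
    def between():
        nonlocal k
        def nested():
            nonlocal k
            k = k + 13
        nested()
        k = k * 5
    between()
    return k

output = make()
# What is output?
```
235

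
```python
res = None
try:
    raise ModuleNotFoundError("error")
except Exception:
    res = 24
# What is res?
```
24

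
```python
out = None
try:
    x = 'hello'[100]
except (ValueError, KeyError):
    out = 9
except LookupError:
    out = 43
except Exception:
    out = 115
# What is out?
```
43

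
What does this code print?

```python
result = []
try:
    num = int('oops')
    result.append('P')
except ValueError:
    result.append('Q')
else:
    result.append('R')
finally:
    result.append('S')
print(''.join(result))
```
QS

Exception: except runs, else skipped, finally runs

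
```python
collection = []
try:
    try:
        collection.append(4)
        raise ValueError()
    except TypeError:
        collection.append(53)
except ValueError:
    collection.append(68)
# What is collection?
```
[4, 68]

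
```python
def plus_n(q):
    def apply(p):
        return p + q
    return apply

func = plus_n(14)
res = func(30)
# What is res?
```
44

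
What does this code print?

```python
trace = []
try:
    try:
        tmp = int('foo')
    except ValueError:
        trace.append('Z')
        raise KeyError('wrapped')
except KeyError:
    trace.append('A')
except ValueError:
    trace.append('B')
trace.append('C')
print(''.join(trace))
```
ZAC

KeyError raised and caught, original ValueError not re-raised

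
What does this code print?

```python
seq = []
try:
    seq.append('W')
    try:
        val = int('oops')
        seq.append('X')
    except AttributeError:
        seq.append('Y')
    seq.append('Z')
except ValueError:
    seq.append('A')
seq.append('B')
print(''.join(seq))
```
WAB

Inner handler doesn't match, propagates to outer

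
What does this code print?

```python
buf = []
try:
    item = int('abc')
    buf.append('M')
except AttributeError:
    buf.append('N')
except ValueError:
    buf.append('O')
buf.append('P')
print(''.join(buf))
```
OP

ValueError is caught by its specific handler, not AttributeError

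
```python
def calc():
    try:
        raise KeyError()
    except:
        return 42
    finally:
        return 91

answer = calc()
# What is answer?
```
91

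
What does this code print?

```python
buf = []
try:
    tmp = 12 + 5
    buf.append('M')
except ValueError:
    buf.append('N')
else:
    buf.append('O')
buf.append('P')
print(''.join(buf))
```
MOP

else block runs when no exception occurs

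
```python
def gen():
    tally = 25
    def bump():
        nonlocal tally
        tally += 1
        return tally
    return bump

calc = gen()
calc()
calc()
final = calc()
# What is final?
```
28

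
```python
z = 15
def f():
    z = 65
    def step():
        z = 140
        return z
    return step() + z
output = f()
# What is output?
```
205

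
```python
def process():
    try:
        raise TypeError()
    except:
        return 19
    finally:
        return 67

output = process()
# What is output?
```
67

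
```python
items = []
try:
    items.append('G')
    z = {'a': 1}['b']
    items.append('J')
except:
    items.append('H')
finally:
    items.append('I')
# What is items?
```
['G', 'H', 'I']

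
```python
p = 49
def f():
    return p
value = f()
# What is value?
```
49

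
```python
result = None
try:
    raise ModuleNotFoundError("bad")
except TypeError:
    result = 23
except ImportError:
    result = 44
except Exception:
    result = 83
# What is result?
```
44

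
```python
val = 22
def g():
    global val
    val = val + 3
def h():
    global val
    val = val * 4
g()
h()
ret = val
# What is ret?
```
100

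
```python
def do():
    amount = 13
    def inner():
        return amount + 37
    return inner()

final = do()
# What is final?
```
50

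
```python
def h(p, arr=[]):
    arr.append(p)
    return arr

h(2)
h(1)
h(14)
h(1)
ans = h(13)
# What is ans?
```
[2, 1, 14, 1, 13]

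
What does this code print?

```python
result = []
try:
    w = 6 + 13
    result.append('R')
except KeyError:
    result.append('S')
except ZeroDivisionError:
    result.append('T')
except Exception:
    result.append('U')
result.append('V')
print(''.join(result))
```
RV

No exception, try block completes normally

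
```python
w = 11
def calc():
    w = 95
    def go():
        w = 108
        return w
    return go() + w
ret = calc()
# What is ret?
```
203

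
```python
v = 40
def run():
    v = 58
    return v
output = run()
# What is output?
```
58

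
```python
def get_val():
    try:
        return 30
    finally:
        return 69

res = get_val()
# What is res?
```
69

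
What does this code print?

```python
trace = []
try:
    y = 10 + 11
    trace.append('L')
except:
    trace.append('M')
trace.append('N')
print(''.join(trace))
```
LN

No exception, try block completes normally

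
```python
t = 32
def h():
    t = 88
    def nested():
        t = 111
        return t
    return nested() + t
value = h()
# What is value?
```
199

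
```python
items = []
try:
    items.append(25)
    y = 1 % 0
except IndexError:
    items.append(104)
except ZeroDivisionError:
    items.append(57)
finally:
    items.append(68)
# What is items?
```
[25, 57, 68]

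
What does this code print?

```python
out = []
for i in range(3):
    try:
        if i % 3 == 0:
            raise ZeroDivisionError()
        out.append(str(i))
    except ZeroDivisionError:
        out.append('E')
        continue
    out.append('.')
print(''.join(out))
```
E1.2.

continue in except skips rest of loop body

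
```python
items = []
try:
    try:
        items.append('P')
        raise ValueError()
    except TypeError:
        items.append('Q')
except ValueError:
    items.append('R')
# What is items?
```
['P', 'R']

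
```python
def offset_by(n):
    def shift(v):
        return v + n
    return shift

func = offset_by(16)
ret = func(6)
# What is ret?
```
22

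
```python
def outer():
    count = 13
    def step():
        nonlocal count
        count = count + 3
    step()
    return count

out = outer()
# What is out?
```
16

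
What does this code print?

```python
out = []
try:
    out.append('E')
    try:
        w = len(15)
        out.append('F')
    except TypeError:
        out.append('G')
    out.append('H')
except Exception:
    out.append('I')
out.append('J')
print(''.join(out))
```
EGHJ

Inner exception caught by inner handler, outer continues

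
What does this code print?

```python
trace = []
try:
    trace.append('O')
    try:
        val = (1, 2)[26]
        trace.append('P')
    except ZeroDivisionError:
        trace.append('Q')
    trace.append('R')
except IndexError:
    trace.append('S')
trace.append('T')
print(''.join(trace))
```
OST

Inner handler doesn't match, propagates to outer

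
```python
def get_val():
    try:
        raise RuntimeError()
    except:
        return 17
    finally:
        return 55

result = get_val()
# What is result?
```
55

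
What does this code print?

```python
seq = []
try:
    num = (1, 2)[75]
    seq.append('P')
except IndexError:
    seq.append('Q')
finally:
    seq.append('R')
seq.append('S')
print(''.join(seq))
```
QRS

finally always runs, even after exception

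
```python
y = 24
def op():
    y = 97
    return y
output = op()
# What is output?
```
97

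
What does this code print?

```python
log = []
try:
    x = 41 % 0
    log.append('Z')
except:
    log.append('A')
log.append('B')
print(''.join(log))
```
AB

Exception raised in try, caught by bare except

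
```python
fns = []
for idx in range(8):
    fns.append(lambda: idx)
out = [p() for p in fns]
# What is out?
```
[7, 7, 7, 7, 7, 7, 7, 7]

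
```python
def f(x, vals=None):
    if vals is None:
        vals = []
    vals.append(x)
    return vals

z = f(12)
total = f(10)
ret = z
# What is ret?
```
[12]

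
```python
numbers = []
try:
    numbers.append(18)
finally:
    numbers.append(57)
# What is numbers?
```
[18, 57]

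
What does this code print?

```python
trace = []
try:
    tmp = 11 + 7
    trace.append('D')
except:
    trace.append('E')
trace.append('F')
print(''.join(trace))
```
DF

No exception, try block completes normally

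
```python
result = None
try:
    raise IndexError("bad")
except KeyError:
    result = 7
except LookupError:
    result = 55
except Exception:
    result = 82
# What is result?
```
55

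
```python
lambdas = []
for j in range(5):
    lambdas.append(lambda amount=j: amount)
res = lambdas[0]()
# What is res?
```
0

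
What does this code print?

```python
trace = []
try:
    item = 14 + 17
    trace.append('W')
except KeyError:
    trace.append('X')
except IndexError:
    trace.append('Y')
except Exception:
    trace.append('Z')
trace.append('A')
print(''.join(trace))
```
WA

No exception, try block completes normally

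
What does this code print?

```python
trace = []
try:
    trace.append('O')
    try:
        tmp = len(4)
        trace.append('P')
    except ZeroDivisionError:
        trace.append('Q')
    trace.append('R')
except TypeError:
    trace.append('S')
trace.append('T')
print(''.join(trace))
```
OST

Inner handler doesn't match, propagates to outer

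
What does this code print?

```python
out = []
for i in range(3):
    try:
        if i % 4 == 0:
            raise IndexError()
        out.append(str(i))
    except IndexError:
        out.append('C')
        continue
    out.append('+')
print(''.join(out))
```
C1+2+

continue in except skips rest of loop body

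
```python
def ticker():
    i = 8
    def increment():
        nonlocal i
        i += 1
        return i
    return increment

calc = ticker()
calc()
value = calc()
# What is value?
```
10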